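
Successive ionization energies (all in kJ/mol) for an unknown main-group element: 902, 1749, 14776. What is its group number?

Group 2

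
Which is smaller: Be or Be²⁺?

Forming Be²⁺ removes 2 electrons from Be. Fewer electrons for the same nuclear charge means less shielding and a higher Z_eff on the remaining electrons, and for main-group metals the entire outer shell is lost.
A cation is smaller than its parent atom: Be²⁺ < Be.

Be²⁺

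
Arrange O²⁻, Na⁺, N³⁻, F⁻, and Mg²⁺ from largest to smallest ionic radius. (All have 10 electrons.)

N³⁻, O²⁻, F⁻, Na⁺, Mg²⁺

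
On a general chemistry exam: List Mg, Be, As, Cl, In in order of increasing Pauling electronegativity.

Mg < Be < In < As < Cl

EN rises left→right (higher Z_eff, smaller atoms) and falls top→bottom (larger, more shielded atoms).
These span different periods and groups, so the two trends combine.
Be > Mg: Be sits above Mg in group 2, so the down-group effect alone puts Be higher.
In > Be: period and group pull opposite ways; the across-period shift dominates (1.78 vs 1.57).
As > In: relative to In, both the across-period and down-group shifts push As's electronegativity up.
Cl > As: both effects reinforce here, so Cl is clearly the higher of the two.
For reference (Pauling): Be 1.57, Mg 1.31, Cl 3.16, As 2.18, In 1.78.
So from lowest to highest: Mg < Be < In < As < Cl.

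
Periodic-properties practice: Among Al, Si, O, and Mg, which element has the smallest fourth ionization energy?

Consider each +3 ion: Al³⁺ is the bare [Ne] core; Si³⁺ still has 1 valence electron; O³⁺ still has 3 valence electrons; Mg³⁺ is already 1 electron into the core.
Core electrons are held far more tightly than valence electrons, so Mg and Al top the IE_4 order.
Valence configurations: Si³⁺ [Ne]3s¹, O³⁺ [He]2s²2p¹.
Approximate IE_4 values (kJ/mol): Al 11577, Si 4356, O 7469, Mg 10543.
Overall IE_4 order: Si < O < Mg < Al.

Si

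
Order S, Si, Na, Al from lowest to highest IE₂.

Consider each +1 ion: S⁺ still has 5 valence electrons; Si⁺ still has 3 valence electrons; Na⁺ is the bare [Ne] core; Al⁺ still has 2 valence electrons.
Breaking into a closed-shell core is much more expensive than removing a leftover valence electron — Na has the largest IE_2 here.
Valence configurations: S⁺ [Ne]3s²3p³, Si⁺ [Ne]3s²3p¹, Al⁺ [Ne]3s².
Si⁺ loses a lone 3p electron whereas Al⁺ must break into a filled 3s² pair, so IE_2(Al) > IE_2(Si) even though Si has the higher nuclear charge.
Tabulated IE_2 (kJ/mol): S 2252, Si 1577, Na 4562, Al 1817.
So the second ionization energies run Si < Al < S < Na.

Si < Al < S < Na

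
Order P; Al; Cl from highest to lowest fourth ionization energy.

Al > Cl > P

Consider each +3 ion: P³⁺ still has 2 valence electrons; Al³⁺ is the bare [Ne] core; Cl³⁺ still has 4 valence electrons.
Pulling an electron out of a noble-gas core costs far more than removing a remaining valence electron, so Al sits at the high end of IE_4.
Valence configurations: P³⁺ [Ne]3s², Cl³⁺ [Ne]3s²3p².
The numbers (kJ/mol): P 4964, Al 11577, Cl 5159.
Hence IE_4: P < Cl < Al.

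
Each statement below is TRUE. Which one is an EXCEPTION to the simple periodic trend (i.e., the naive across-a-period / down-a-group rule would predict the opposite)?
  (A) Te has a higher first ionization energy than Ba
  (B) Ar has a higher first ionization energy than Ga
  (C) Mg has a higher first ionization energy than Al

(C)

The general trend: first ionization energy increases across a period and decreases down a group.
(A) Te (period 5, group 16) vs Ba (period 6, group 2): the stated order agrees with the simple trend.
(B) Ar (period 3, group 18) vs Ga (period 4, group 13): the stated order agrees with the simple trend.
(C) Mg (period 3, group 2) vs Al (period 3, group 13): the stated order contradicts the simple trend.
The exception is (C): Al's single 3p electron is easier to remove than one from Mg's filled 3s².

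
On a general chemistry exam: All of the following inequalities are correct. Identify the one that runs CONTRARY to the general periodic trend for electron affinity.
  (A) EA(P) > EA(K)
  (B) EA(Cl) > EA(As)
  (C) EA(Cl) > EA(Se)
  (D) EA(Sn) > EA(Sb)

The general trend: electron affinity increases across a period and decreases down a group.
(A) P (period 3, group 15) vs K (period 4, group 1): the stated order agrees with the simple trend.
(B) Cl (period 3, group 17) vs As (period 4, group 15): the stated order agrees with the simple trend.
(C) Cl (period 3, group 17) vs Se (period 4, group 16): the stated order agrees with the simple trend.
(D) Sn (period 5, group 14) vs Sb (period 5, group 15): the stated order contradicts the simple trend.
The exception is (D): adding an electron to Sb's half-filled 5p³ is unfavourable, so Sn has the more exothermic EA.

(D)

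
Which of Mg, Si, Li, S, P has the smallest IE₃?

P

IE_3 is the cost of taking one more electron from the +2 cation: Mg²⁺ is the bare [Ne] core; Si²⁺ still has 2 valence electrons; Li²⁺ is already 1 electron into the core; S²⁺ still has 4 valence electrons; P²⁺ still has 3 valence electrons.
Pulling an electron out of a noble-gas core costs far more than removing a remaining valence electron, so Mg and Li sit at the high end of IE_3.
Valence configurations: Si²⁺ [Ne]3s², S²⁺ [Ne]3s²3p², P²⁺ [Ne]3s²3p¹.
P²⁺ loses a lone 3p electron whereas Si²⁺ must break into a filled 3s² pair, so IE_3(Si) > IE_3(P) even though P has the higher nuclear charge.
The numbers (kJ/mol): Mg 7733, Si 3232, Li 11815, S 3357, P 2914.
Hence IE_3: P < Si < S < Mg < Li.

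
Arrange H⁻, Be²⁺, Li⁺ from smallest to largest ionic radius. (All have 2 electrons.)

Be²⁺ < Li⁺ < H⁻

All of these have 2 electrons, so size is governed by nuclear charge alone: the more protons, the stronger the pull on the same electron cloud, and the smaller the ion.
Nuclear charges: Be²⁺ (Z=4), Li⁺ (Z=3), H⁻ (Z=1).
Smallest to largest: Be²⁺ < Li⁺ < H⁻.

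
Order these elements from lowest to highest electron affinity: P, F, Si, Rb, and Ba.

Ba, Rb, P, Si, F

F is in period 2, group 17; Si is in period 3, group 14; P is in period 3, group 15; Rb is in period 5, group 1; Ba is in period 6, group 2.
Adding an electron releases more energy for atoms nearer the top right (short of the noble gases).
Neither a single period nor a single group — weigh both effects.
Rb > Ba: the two effects oppose for this pair; the down-group effect wins (47 vs 14 kJ/mol).
P > Rb: relative to Rb, both the across-period and down-group shifts push P's electron affinity up.
Si > P: this pair runs against the simple trend — see the exception note.
F > Si: both effects reinforce here, so F is clearly the higher of the two.
Note the exception: Si has a higher electron affinity than P, contrary to the simple trend — adding an electron to P's half-filled 3p³ is unfavourable, so Si (3p²) has the more exothermic EA.
Approximate values (kJ/mol): F 328, Si 134, P 72, Rb 47, Ba 14.
So from lowest to highest: Ba < Rb < P < Si < F.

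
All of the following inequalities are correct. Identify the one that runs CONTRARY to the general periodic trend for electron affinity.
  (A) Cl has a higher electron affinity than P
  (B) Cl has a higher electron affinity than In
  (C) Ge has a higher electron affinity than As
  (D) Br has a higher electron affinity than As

(C)

The general trend: electron affinity increases across a period and decreases down a group.
(A) Cl (period 3, group 17) vs P (period 3, group 15): the stated order agrees with the simple trend.
(B) Cl (period 3, group 17) vs In (period 5, group 13): the stated order agrees with the simple trend.
(C) Ge (period 4, group 14) vs As (period 4, group 15): the stated order contradicts the simple trend.
(D) Br (period 4, group 17) vs As (period 4, group 15): the stated order agrees with the simple trend.
The exception is (C): adding an electron to As's half-filled 4p³ is unfavourable, so Ge (4p²) has the more exothermic EA.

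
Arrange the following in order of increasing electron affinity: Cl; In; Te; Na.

Na is in period 3, group 1; Cl is in period 3, group 17; In is in period 5, group 13; Te is in period 5, group 16.
Atoms with high Z_eff and room in the valence shell (especially the halogens) have the most exothermic electron affinities.
These span different periods and groups, so the two trends combine.
Na > In: the two effects oppose for this pair; the down-group effect wins (53 vs 29 kJ/mol).
Te > Na: period and group pull opposite ways; the across-period shift dominates (190 vs 53 kJ/mol).
Cl > Te: relative to Te, both the across-period and down-group shifts push Cl's electron affinity up.
Approximate values (kJ/mol): Na 53, Cl 349, In 29, Te 190.
So from lowest to highest: In < Na < Te < Cl.

In < Na < Te < Cl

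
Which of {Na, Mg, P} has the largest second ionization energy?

Na

Consider each +1 ion: Na⁺ is the bare [Ne] core; Mg⁺ still has 1 valence electron; P⁺ still has 4 valence electrons.
Core electrons are held far more tightly than valence electrons, so Na tops the IE_2 order.
Valence configurations: Mg⁺ [Ne]3s¹, P⁺ [Ne]3s²3p².
The numbers (kJ/mol): Na 4562, Mg 1451, P 1907.
So the second ionization energies run Mg < P < Na.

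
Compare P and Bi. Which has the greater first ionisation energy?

P is in period 3, group 15; Bi is in period 6, group 15.
Removing the outermost electron gets harder across a period and easier down a group.
All are in group 15, so first ionization energy increases up the group.
So P has the greater first ionisation energy (P > Bi).

P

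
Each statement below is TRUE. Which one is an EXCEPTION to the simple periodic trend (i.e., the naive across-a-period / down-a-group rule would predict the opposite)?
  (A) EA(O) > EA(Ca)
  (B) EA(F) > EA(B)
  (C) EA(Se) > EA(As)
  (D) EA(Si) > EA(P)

(D)

The general trend: electron affinity increases across a period and decreases down a group.
(A) O (period 2, group 16) vs Ca (period 4, group 2): the stated order agrees with the simple trend.
(B) F (period 2, group 17) vs B (period 2, group 13): the stated order agrees with the simple trend.
(C) Se (period 4, group 16) vs As (period 4, group 15): the stated order agrees with the simple trend.
(D) Si (period 3, group 14) vs P (period 3, group 15): the stated order contradicts the simple trend.
The exception is (D): adding an electron to P's half-filled 3p³ is unfavourable, so Si (3p²) has the more exothermic EA.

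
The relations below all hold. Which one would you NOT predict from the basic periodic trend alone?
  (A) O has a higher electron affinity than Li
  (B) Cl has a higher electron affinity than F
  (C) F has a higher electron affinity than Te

(B)

The general trend: electron affinity increases across a period and decreases down a group.
(A) O (period 2, group 16) vs Li (period 2, group 1): the stated order agrees with the simple trend.
(B) Cl (period 3, group 17) vs F (period 2, group 17): the stated order contradicts the simple trend.
(C) F (period 2, group 17) vs Te (period 5, group 16): the stated order agrees with the simple trend.
The exception is (B): F's small 2p subshell makes the incoming electron feel strong e⁻–e⁻ repulsion, so Cl actually releases more energy on gaining an electron.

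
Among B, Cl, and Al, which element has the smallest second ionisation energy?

Consider each +1 ion: B⁺ still has 2 valence electrons; Cl⁺ still has 6 valence electrons; Al⁺ still has 2 valence electrons.
All are still removing valence electrons, so compare the +1 ions as you would atoms: IE_2 generally rises across a period (higher Z_eff) and falls down a group (larger shell), subject to the usual subshell exceptions.
Valence configurations: B⁺ [He]2s², Cl⁺ [Ne]3s²3p⁴, Al⁺ [Ne]3s².
The numbers (kJ/mol): B 2427, Cl 2298, Al 1817.
Hence IE_2: Al < Cl < B.

Al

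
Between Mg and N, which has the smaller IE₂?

Consider each +1 ion: Mg⁺ still has 1 valence electron; N⁺ still has 4 valence electrons.
All are still removing valence electrons, so compare the +1 ions as you would atoms: IE_2 generally rises across a period (higher Z_eff) and falls down a group (larger shell), subject to the usual subshell exceptions.
Valence configurations: Mg⁺ [Ne]3s¹, N⁺ [He]2s²2p².
The numbers (kJ/mol): Mg 1451, N 2856.
So the second ionization energies run Mg < N.

Mg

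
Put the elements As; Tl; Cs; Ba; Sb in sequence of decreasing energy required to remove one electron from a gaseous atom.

As is in period 4, group 15; Sb is in period 5, group 15; Cs is in period 6, group 1; Ba is in period 6, group 2; Tl is in period 6, group 13.
Removing the outermost electron gets harder across a period and easier down a group.
Here both period and group differ, so the two effects have to be weighed against each other.
Ba > Cs: Ba lies to the right of Cs in period 6, so the across-period effect alone puts Ba higher.
Tl > Ba: Tl lies to the right of Ba in period 6, so the across-period effect alone puts Tl higher.
Sb > Tl: relative to Tl, both the across-period and down-group shifts push Sb's first ionization energy up.
As > Sb: they share group 15; the group trend gives As the larger value.
Tabulated first ionization energy (kJ/mol): As 947, Sb 831, Cs 376, Ba 503, Tl 589.
So from highest to lowest: As > Sb > Tl > Ba > Cs.

As > Sb > Tl > Ba > Cs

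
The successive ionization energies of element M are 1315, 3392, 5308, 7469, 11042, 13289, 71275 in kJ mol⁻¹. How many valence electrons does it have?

6

Look for the largest jump between consecutive ionization energies: IE7/IE6 ≈ 5.4, far larger than any earlier ratio.
That jump marks the point where a core electron is being removed. So the atom has 6 valence electrons.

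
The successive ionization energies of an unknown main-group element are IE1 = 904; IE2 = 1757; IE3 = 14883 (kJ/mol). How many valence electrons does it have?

2

Look for the largest jump between consecutive ionization energies: IE3/IE2 ≈ 8.5, far larger than any earlier ratio.
That jump marks the point where a core electron is being removed. So the atom has 2 valence electrons.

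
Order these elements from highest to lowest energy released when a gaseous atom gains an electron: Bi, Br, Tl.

Br > Bi > Tl

Br is in period 4, group 17; Tl is in period 6, group 13; Bi is in period 6, group 15.
Adding an electron releases more energy for atoms nearer the top right (short of the noble gases).
Here both period and group differ, so the two effects have to be weighed against each other.
Bi > Tl: Bi lies to the right of Tl in period 6, so the across-period effect alone puts Bi higher.
Br > Bi: both effects reinforce here, so Br is clearly the higher of the two.
For reference (kJ/mol): Br 325, Tl 19, Bi 91.
So from highest to lowest: Br > Bi > Tl.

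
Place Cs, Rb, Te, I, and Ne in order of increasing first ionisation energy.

Cs, Rb, Te, I, Ne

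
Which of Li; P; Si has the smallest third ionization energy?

IE_3 is the cost of taking one more electron from the +2 cation: Li²⁺ is already 1 electron into the core; P²⁺ still has 3 valence electrons; Si²⁺ still has 2 valence electrons.
Pulling an electron out of a noble-gas core costs far more than removing a remaining valence electron, so Li sits at the high end of IE_3.
Valence configurations: P²⁺ [Ne]3s²3p¹, Si²⁺ [Ne]3s².
P²⁺ loses a lone 3p electron whereas Si²⁺ must break into a filled 3s² pair, so IE_3(Si) > IE_3(P) even though P has the higher nuclear charge.
The numbers (kJ/mol): Li 11815, P 2914, Si 3232.
Hence IE_3: P < Si < Li.

P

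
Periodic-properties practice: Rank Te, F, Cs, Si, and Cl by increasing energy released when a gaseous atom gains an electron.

F is in period 2, group 17; Si is in period 3, group 14; Cl is in period 3, group 17; Te is in period 5, group 16; Cs is in period 6, group 1.
Adding an electron releases more energy for atoms nearer the top right (short of the noble gases).
Neither a single period nor a single group — weigh both effects.
Si > Cs: relative to Cs, both the across-period and down-group shifts push Si's electron affinity up.
Te > Si: the two effects oppose for this pair; the across-period effect wins (190 vs 134 kJ/mol).
F > Te: relative to Te, both the across-period and down-group shifts push F's electron affinity up.
Cl > F: this pair runs against the simple trend — see the exception note.
Note the exception: Cl has a higher electron affinity than F, contrary to the simple trend — F's small 2p subshell makes the incoming electron feel strong e⁻–e⁻ repulsion, so Cl actually releases more energy on gaining an electron.
For reference (kJ/mol): F 328, Si 134, Cl 349, Te 190, Cs 46.
So from lowest to highest: Cs < Si < Te < F < Cl.

Cs, Si, Te, F, Cl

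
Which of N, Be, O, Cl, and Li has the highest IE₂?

Li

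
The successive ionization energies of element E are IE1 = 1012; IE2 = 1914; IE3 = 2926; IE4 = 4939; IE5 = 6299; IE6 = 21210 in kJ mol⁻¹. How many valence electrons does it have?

Look for the largest jump between consecutive ionization energies: IE6/IE5 ≈ 3.4, far larger than any earlier ratio.
That jump marks the point where a core electron is being removed. So the atom has 5 valence electrons.

5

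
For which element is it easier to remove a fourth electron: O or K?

K

Consider each +3 ion: O³⁺ still has 3 valence electrons; K³⁺ is already 2 electrons into the core.
Usually core removal costs more than valence removal, but here the competition is close: a tightly held n=2 valence electron can cost more to remove than an n=3 core electron, so the actual values have to decide it.
Approximate IE_4 values (kJ/mol): O 7469, K 5877.
Putting it together, IE_4: K < O.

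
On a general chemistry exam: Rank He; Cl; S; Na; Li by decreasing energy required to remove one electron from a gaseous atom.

He is in period 1, group 18; Li is in period 2, group 1; Na is in period 3, group 1; S is in period 3, group 16; Cl is in period 3, group 17.
Across a period the outer electron is held more tightly (higher IE₁); down a group it sits in a higher shell, more shielded, and comes off more easily.
Neither a single period nor a single group — weigh both effects.
Li > Na: Li sits above Na in group 1, so the down-group effect alone puts Li higher.
S > Li: the two effects oppose for this pair; the across-period effect wins (1000 vs 520 kJ/mol).
Cl > S: both are in period 3; the period trend gives Cl the larger value.
He > Cl: both effects reinforce here, so He is clearly the higher of the two.
For reference (kJ/mol): He 2372, Li 520, Na 496, S 1000, Cl 1251.
So from highest to lowest: He > Cl > S > Li > Na.

He > Cl > S > Li > Na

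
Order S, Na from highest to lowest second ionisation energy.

Na > S

Consider each +1 ion: S⁺ still has 5 valence electrons; Na⁺ is the bare [Ne] core.
Pulling an electron out of a noble-gas core costs far more than removing a remaining valence electron, so Na sits at the high end of IE_2.
Approximate IE_2 values (kJ/mol): S 2252, Na 4562.
Hence IE_2: S < Na.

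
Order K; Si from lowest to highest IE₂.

Si < K

The second ionization energy removes an electron from the +1 ion. For each element: K⁺ is the bare [Ar] core; Si⁺ still has 3 valence electrons.
Pulling an electron out of a noble-gas core costs far more than removing a remaining valence electron, so K sits at the high end of IE_2.
Tabulated IE_2 (kJ/mol): K 3052, Si 1577.
Overall IE_2 order: Si < K.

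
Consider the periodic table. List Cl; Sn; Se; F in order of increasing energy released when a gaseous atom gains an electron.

Sn, Se, F, Cl

F is in period 2, group 17; Cl is in period 3, group 17; Se is in period 4, group 16; Sn is in period 5, group 14.
EA tends to increase across a period and decrease down a group, though the pattern is less regular than for IE or radius.
Here both period and group differ, so the two effects have to be weighed against each other.
Se > Sn: relative to Sn, both the across-period and down-group shifts push Se's electron affinity up.
F > Se: both effects reinforce here, so F is clearly the higher of the two.
Cl > F: this pair runs against the simple trend — see the exception note.
Note the exception: Cl has a higher electron affinity than F, contrary to the simple trend — F's small 2p subshell makes the incoming electron feel strong e⁻–e⁻ repulsion, so Cl actually releases more energy on gaining an electron.
Approximate values (kJ/mol): F 328, Cl 349, Se 195, Sn 107.
So from lowest to highest: Sn < Se < F < Cl.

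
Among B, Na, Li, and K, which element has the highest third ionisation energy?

Consider each +2 ion: B²⁺ still has 1 valence electron; Na²⁺ is already 1 electron into the core; Li²⁺ is already 1 electron into the core; K²⁺ is already 1 electron into the core.
Breaking into a closed-shell core is much more expensive than removing a leftover valence electron — K, Na and Li have the largest IE_3 here.
Approximate IE_3 values (kJ/mol): B 3660, Na 6910, Li 11815, K 4420.
Hence IE_3: B < K < Na < Li.

Li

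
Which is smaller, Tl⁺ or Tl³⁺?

Tl³⁺

Both ions have Z = 81 protons, but Tl³⁺ has lost more electrons, so its remaining electrons feel a larger effective nuclear charge per electron and are pulled in more tightly.
Higher positive charge → smaller ion, so Tl⁺ > Tl³⁺.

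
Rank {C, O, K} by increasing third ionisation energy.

K < C < O

After 2 electrons have been removed, what remains? C²⁺ still has 2 valence electrons; O²⁺ still has 4 valence electrons; K²⁺ is already 1 electron into the core.
Usually core removal costs more than valence removal, but here the competition is close: a tightly held n=2 valence electron can cost more to remove than an n=3 core electron, so the actual values have to decide it.
Valence configurations: C²⁺ [He]2s², O²⁺ [He]2s²2p².
Approximate IE_3 values (kJ/mol): C 4620, O 5300, K 4420.
Putting it together, IE_3: K < C < O.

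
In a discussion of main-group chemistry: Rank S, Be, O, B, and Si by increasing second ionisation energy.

Si, Be, S, B, O

IE_2 is the cost of taking one more electron from the +1 cation: S⁺ still has 5 valence electrons; Be⁺ still has 1 valence electron; O⁺ still has 5 valence electrons; B⁺ still has 2 valence electrons; Si⁺ still has 3 valence electrons.
All are still removing valence electrons, so compare the +1 ions as you would atoms: IE_2 generally rises across a period (higher Z_eff) and falls down a group (larger shell), subject to the usual subshell exceptions.
Valence configurations: S⁺ [Ne]3s²3p³, Be⁺ [He]2s¹, O⁺ [He]2s²2p³, B⁺ [He]2s², Si⁺ [Ne]3s²3p¹.
The numbers (kJ/mol): S 2252, Be 1757, O 3388, B 2427, Si 1577.
Overall IE_2 order: Si < Be < S < B < O.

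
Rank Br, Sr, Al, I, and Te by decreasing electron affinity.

Br > I > Te > Al > Sr

Al is in period 3, group 13; Br is in period 4, group 17; Sr is in period 5, group 2; Te is in period 5, group 16; I is in period 5, group 17.
Electron affinity generally becomes more exothermic across a period toward the halogens and less exothermic down a group.
Here both period and group differ, so the two effects have to be weighed against each other.
Al > Sr: relative to Sr, both the across-period and down-group shifts push Al's electron affinity up.
Te > Al: the two effects oppose for this pair; the across-period effect wins (190 vs 42 kJ/mol).
I > Te: both are in period 5; the period trend gives I the larger value.
Br > I: Br sits above I in group 17, so the down-group effect alone puts Br higher.
Approximate values (kJ/mol): Al 42, Br 325, Sr 5, Te 190, I 295.
So from highest to lowest: Br > I > Te > Al > Sr.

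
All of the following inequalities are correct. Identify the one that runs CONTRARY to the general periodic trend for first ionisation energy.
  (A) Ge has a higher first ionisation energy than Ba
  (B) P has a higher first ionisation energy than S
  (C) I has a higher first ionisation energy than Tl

(B)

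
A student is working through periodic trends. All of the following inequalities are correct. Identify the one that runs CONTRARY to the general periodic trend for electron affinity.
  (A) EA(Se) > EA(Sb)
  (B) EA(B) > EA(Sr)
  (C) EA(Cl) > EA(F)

(C)

The general trend: electron affinity increases across a period and decreases down a group.
(A) Se (period 4, group 16) vs Sb (period 5, group 15): the stated order agrees with the simple trend.
(B) B (period 2, group 13) vs Sr (period 5, group 2): the stated order agrees with the simple trend.
(C) Cl (period 3, group 17) vs F (period 2, group 17): the stated order contradicts the simple trend.
The exception is (C): F's small 2p subshell makes the incoming electron feel strong e⁻–e⁻ repulsion, so Cl actually releases more energy on gaining an electron.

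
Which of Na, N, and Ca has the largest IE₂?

IE_2 is the cost of taking one more electron from the +1 cation: Na⁺ is the bare [Ne] core; N⁺ still has 4 valence electrons; Ca⁺ still has 1 valence electron.
Pulling an electron out of a noble-gas core costs far more than removing a remaining valence electron, so Na sits at the high end of IE_2.
Valence configurations: N⁺ [He]2s²2p², Ca⁺ [Ar]4s¹.
The numbers (kJ/mol): Na 4562, N 2856, Ca 1145.
Hence IE_2: Ca < N < Na.

Na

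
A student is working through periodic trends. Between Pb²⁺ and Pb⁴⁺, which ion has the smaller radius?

Pb⁴⁺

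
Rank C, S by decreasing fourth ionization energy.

The fourth ionization energy removes an electron from the +3 ion. For each element: C³⁺ still has 1 valence electron; S³⁺ still has 3 valence electrons.
All are still removing valence electrons, so compare the +3 ions as you would atoms: IE_4 generally rises across a period (higher Z_eff) and falls down a group (larger shell), subject to the usual subshell exceptions.
Valence configurations: C³⁺ [He]2s¹, S³⁺ [Ne]3s²3p¹.
The numbers (kJ/mol): C 6223, S 4556.
Putting it together, IE_4: S < C.

C > S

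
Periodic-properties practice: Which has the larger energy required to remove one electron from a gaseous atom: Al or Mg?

Mg is in period 3, group 2; Al is in period 3, group 13.
First ionization energy rises across a period (greater Z_eff holds electrons more tightly) and falls down a group (valence electrons are farther from the nucleus).
All lie in period 3; the across-period trend (first ionization energy increases left to right) applies, with the exception below.
Note the exception: Mg has a higher first ionization energy than Al, contrary to the simple trend — Al's single 3p electron is easier to remove than one from Mg's filled 3s².
Approximate values (kJ/mol): Mg 738, Al 578.
So Mg has the larger energy required to remove one electron from a gaseous atom (Mg > Al).

Mg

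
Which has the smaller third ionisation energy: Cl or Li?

Cl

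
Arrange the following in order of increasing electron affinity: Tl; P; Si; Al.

Tl, Al, P, Si

Al is in period 3, group 13; Si is in period 3, group 14; P is in period 3, group 15; Tl is in period 6, group 13.
Atoms with high Z_eff and room in the valence shell (especially the halogens) have the most exothermic electron affinities.
These span different periods and groups, so the two trends combine.
Al > Tl: Al sits above Tl in group 13, so the down-group effect alone puts Al higher.
P > Al: both are in period 3; the period trend gives P the larger value.
Si > P: this pair runs against the simple trend — see the exception note.
Note the exception: Si has a higher electron affinity than P, contrary to the simple trend — adding an electron to P's half-filled 3p³ is unfavourable, so Si (3p²) has the more exothermic EA.
Tabulated electron affinity (kJ/mol): Al 42, Si 134, P 72, Tl 19.
So from lowest to highest: Tl < Al < P < Si.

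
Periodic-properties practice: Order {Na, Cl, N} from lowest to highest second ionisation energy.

After 1 electron has been removed, what remains? Na⁺ is the bare [Ne] core; Cl⁺ still has 6 valence electrons; N⁺ still has 4 valence electrons.
Pulling an electron out of a noble-gas core costs far more than removing a remaining valence electron, so Na sits at the high end of IE_2.
Valence configurations: Cl⁺ [Ne]3s²3p⁴, N⁺ [He]2s²2p².
Approximate IE_2 values (kJ/mol): Na 4562, Cl 2298, N 2856.
Hence IE_2: Cl < N < Na.

Cl, N, Na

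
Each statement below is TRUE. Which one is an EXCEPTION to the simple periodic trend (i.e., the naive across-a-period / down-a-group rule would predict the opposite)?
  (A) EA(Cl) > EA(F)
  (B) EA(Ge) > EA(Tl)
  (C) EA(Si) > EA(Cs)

(A)

The general trend: electron affinity increases across a period and decreases down a group.
(A) Cl (period 3, group 17) vs F (period 2, group 17): the stated order contradicts the simple trend.
(B) Ge (period 4, group 14) vs Tl (period 6, group 13): the stated order agrees with the simple trend.
(C) Si (period 3, group 14) vs Cs (period 6, group 1): the stated order agrees with the simple trend.
The exception is (A): F's small 2p subshell makes the incoming electron feel strong e⁻–e⁻ repulsion, so Cl actually releases more energy on gaining an electron.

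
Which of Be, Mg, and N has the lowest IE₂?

Mg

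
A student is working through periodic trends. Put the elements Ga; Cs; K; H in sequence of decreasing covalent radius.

H is in period 1, group 1; K is in period 4, group 1; Ga is in period 4, group 13; Cs is in period 6, group 1.
Moving right in a period, electrons are added to the same shell under a stronger nuclear pull, so atoms get smaller; moving down, a new shell is opened and atoms get larger.
Neither a single period nor a single group — weigh both effects.
Ga > H: the two effects oppose for this pair; the down-group effect wins (124 vs 32 pm).
K > Ga: both are in period 4; the period trend gives K the larger value.
Cs > K: Cs sits below K in group 1, so the down-group effect alone puts Cs larger.
Approximate values (pm): H 32, K 196, Ga 124, Cs 232.
So from largest to smallest: Cs > K > Ga > H.

Cs, K, Ga, H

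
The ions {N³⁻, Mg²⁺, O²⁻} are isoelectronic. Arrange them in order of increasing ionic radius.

Mg²⁺ < O²⁻ < N³⁻

All of these have 10 electrons, so size is governed by nuclear charge alone: the more protons, the stronger the pull on the same electron cloud, and the smaller the ion.
Nuclear charges: Mg²⁺ (Z=12), O²⁻ (Z=8), N³⁻ (Z=7).
Smallest to largest: Mg²⁺ < O²⁻ < N³⁻.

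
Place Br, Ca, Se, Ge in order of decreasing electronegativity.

Br > Se > Ge > Ca

Ca is in period 4, group 2; Ge is in period 4, group 14; Se is in period 4, group 16; Br is in period 4, group 17.
Atoms toward the upper right of the periodic table pull bonding electrons most strongly.
All lie in period 4, so electronegativity increases left to right.
So from highest to lowest: Br > Se > Ge > Ca.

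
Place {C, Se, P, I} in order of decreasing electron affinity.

I > Se > C > P

C is in period 2, group 14; P is in period 3, group 15; Se is in period 4, group 16; I is in period 5, group 17.
Atoms with high Z_eff and room in the valence shell (especially the halogens) have the most exothermic electron affinities.
A diagonal step moves right (one effect) and down (the opposite effect) at once.
C > P: the two effects oppose for this pair; the down-group effect wins (122 vs 72 kJ/mol).
Se > C: the two effects oppose for this pair; the across-period effect wins (195 vs 122 kJ/mol).
I > Se: period and group pull opposite ways; the across-period shift dominates (295 vs 195 kJ/mol).
For reference (kJ/mol): C 122, P 72, Se 195, I 295.
So from highest to lowest: I > Se > C > P.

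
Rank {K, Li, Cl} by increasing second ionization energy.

After 1 electron has been removed, what remains? K⁺ is the bare [Ar] core; Li⁺ is the bare [He] core; Cl⁺ still has 6 valence electrons.
Breaking into a closed-shell core is much more expensive than removing a leftover valence electron — K and Li have the largest IE_2 here.
Approximate IE_2 values (kJ/mol): K 3052, Li 7298, Cl 2298.
Overall IE_2 order: Cl < K < Li.

Cl < K < Li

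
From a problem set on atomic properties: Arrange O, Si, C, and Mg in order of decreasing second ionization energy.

O > C > Si > Mg

After 1 electron has been removed, what remains? O⁺ still has 5 valence electrons; Si⁺ still has 3 valence electrons; C⁺ still has 3 valence electrons; Mg⁺ still has 1 valence electron.
All are still removing valence electrons, so compare the +1 ions as you would atoms: IE_2 generally rises across a period (higher Z_eff) and falls down a group (larger shell), subject to the usual subshell exceptions.
Valence configurations: O⁺ [He]2s²2p³, Si⁺ [Ne]3s²3p¹, C⁺ [He]2s²2p¹, Mg⁺ [Ne]3s¹.
The numbers (kJ/mol): O 3388, Si 1577, C 2353, Mg 1451.
So the second ionization energies run Mg < Si < C < O.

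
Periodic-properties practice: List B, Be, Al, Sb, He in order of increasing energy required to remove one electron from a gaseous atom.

Al < B < Sb < Be < He

He is in period 1, group 18; Be is in period 2, group 2; B is in period 2, group 13; Al is in period 3, group 13; Sb is in period 5, group 15.
Removing the outermost electron gets harder across a period and easier down a group.
Here both period and group differ, so the two effects have to be weighed against each other.
B > Al: they share group 13; the group trend gives B the larger value.
Sb > B: the two effects oppose for this pair; the across-period effect wins (831 vs 801 kJ/mol).
Be > Sb: period and group pull opposite ways; the down-group shift dominates (900 vs 831 kJ/mol).
He > Be: both effects reinforce here, so He is clearly the higher of the two.
Note the exception: Be has a higher first ionization energy than B, contrary to the simple trend — removing B's lone 2p electron is easier than breaking Be's filled 2s².
For reference (kJ/mol): He 2372, Be 900, B 801, Al 578, Sb 831.
So from lowest to highest: Al < B < Sb < Be < He.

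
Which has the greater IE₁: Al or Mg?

Mg

Mg is in period 3, group 2; Al is in period 3, group 13.
Removing the outermost electron gets harder across a period and easier down a group.
All lie in period 3; the across-period trend (first ionization energy increases left to right) applies, with the exception below.
Note the exception: Mg has a higher first ionization energy than Al, contrary to the simple trend — Al's single 3p electron is easier to remove than one from Mg's filled 3s².
Tabulated first ionization energy (kJ/mol): Mg 738, Al 578.
So Mg has the greater IE₁ (Mg > Al).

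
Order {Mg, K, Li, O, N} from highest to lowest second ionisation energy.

Consider each +1 ion: Mg⁺ still has 1 valence electron; K⁺ is the bare [Ar] core; Li⁺ is the bare [He] core; O⁺ still has 5 valence electrons; N⁺ still has 4 valence electrons.
Usually core removal costs more than valence removal, but here the competition is close: a tightly held n=2 valence electron can cost more to remove than an n=3 core electron, so the actual values have to decide it.
Valence configurations: Mg⁺ [Ne]3s¹, O⁺ [He]2s²2p³, N⁺ [He]2s²2p².
Approximate IE_2 values (kJ/mol): Mg 1451, K 3052, Li 7298, O 3388, N 2856.
So the second ionization energies run Mg < N < K < O < Li.

Li > O > K > N > Mg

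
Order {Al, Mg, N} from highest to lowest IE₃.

Mg, N, Al

The third ionization energy removes an electron from the +2 ion. For each element: Al²⁺ still has 1 valence electron; Mg²⁺ is the bare [Ne] core; N²⁺ still has 3 valence electrons.
Pulling an electron out of a noble-gas core costs far more than removing a remaining valence electron, so Mg sits at the high end of IE_3.
Valence configurations: Al²⁺ [Ne]3s¹, N²⁺ [He]2s²2p¹.
The numbers (kJ/mol): Al 2745, Mg 7733, N 4578.
So the third ionization energies run Al < N < Mg.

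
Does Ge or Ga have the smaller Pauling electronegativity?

Ga

Smaller atoms with higher effective nuclear charge are more electronegative.
All lie in period 4, so electronegativity increases left to right.
So Ga has the smaller Pauling electronegativity (Ga < Ge).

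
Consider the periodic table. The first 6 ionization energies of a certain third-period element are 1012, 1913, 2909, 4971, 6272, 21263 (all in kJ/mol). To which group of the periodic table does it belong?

Group 15

Look for the largest jump between consecutive ionization energies: IE6/IE5 ≈ 3.4, far larger than any earlier ratio.
That jump marks the point where a core electron is being removed. So the atom has 5 valence electrons.
A main-group element with 5 valence electrons is in group 15.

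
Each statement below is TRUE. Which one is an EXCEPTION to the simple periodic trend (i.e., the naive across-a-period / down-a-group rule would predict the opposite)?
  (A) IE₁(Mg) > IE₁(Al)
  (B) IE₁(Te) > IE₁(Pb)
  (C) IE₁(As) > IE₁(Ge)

The general trend: first ionization energy increases across a period and decreases down a group.
(A) Mg (period 3, group 2) vs Al (period 3, group 13): the stated order contradicts the simple trend.
(B) Te (period 5, group 16) vs Pb (period 6, group 14): the stated order agrees with the simple trend.
(C) As (period 4, group 15) vs Ge (period 4, group 14): the stated order agrees with the simple trend.
The exception is (A): Al's single 3p electron is easier to remove than one from Mg's filled 3s².

(A)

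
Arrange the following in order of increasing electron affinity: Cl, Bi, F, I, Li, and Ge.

Adding an electron releases more energy for atoms nearer the top right (short of the noble gases).
Here both period and group differ, so the two effects have to be weighed against each other.
Bi > Li: the two effects oppose for this pair; the across-period effect wins (91 vs 60 kJ/mol).
Ge > Bi: the two effects oppose for this pair; the down-group effect wins (119 vs 91 kJ/mol).
I > Ge: the two effects oppose for this pair; the across-period effect wins (295 vs 119 kJ/mol).
F > I: F sits above I in group 17, so the down-group effect alone puts F higher.
Cl > F: this pair runs against the simple trend — see the exception note.
Note the exception: Cl has a higher electron affinity than F, contrary to the simple trend — F's small 2p subshell makes the incoming electron feel strong e⁻–e⁻ repulsion, so Cl actually releases more energy on gaining an electron.
Approximate values (kJ/mol): Li 60, F 328, Cl 349, Ge 119, I 295, Bi 91.
So from lowest to highest: Li < Bi < Ge < I < F < Cl.

Li, Bi, Ge, I, F, Cl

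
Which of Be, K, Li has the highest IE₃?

Be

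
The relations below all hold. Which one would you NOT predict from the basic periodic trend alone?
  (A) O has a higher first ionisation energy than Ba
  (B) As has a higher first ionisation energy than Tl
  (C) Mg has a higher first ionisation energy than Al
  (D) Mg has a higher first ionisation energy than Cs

(C)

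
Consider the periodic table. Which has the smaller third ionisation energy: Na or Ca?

Consider each +2 ion: Na²⁺ is already 1 electron into the core; Ca²⁺ is the bare [Ar] core.
All of these are removing an electron from a noble-gas core or deeper; the smaller core (lower principal quantum number) is held far more tightly, and within a period the higher nuclear charge binds the same core more tightly.
Approximate IE_3 values (kJ/mol): Na 6910, Ca 4912.
Hence IE_3: Ca < Na.

Ca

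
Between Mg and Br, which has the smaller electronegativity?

Mg is in period 3, group 2; Br is in period 4, group 17.
Atoms toward the upper right of the periodic table pull bonding electrons most strongly.
These span different periods and groups, so the two trends combine.
Br > Mg: the two effects oppose for this pair; the across-period effect wins (2.96 vs 1.31).
For reference (Pauling): Mg 1.31, Br 2.96.
So Mg has the smaller electronegativity (Mg < Br).

Mg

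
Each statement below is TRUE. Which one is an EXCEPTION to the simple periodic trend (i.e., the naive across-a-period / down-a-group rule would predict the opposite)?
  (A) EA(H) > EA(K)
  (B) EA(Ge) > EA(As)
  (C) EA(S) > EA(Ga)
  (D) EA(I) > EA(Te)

The general trend: electron affinity increases across a period and decreases down a group.
(A) H (period 1, group 1) vs K (period 4, group 1): the stated order agrees with the simple trend.
(B) Ge (period 4, group 14) vs As (period 4, group 15): the stated order contradicts the simple trend.
(C) S (period 3, group 16) vs Ga (period 4, group 13): the stated order agrees with the simple trend.
(D) I (period 5, group 17) vs Te (period 5, group 16): the stated order agrees with the simple trend.
The exception is (B): adding an electron to As's half-filled 4p³ is unfavourable, so Ge (4p²) has the more exothermic EA.

(B)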